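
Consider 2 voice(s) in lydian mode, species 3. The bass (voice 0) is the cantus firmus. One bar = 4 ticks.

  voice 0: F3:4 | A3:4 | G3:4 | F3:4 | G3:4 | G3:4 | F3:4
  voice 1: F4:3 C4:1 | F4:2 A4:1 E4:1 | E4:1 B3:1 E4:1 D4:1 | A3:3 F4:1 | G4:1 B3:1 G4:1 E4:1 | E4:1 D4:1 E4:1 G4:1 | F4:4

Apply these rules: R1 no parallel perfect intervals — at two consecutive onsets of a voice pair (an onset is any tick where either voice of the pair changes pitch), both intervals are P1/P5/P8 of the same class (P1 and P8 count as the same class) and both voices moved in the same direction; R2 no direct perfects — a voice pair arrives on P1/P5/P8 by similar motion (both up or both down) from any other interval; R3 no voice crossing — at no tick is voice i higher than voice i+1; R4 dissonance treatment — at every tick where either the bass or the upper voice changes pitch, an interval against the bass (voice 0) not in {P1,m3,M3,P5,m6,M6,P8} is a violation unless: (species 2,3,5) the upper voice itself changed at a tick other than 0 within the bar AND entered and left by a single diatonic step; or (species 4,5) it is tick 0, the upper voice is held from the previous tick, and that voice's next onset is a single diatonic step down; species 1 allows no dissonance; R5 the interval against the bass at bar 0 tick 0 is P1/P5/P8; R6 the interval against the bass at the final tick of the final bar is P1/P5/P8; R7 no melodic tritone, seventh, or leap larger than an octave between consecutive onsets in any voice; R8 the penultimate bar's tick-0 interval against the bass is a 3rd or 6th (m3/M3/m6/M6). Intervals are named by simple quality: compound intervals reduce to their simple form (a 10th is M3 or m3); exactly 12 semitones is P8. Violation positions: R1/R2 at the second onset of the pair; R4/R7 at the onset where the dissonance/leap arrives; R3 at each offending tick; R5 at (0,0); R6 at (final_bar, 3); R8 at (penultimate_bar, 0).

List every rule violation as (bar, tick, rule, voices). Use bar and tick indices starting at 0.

(4, 0, R1, (0, 1))
(6, 0, R1, (0, 1))

bar 0: v0=F3 v1=F4 downbeat P8
bar 1: v0=A3 v1=F4 downbeat m6
bar 2: v0=G3 v1=E4 downbeat M6
bar 3: v0=F3 v1=A3 downbeat M3
bar 4: v0=G3 v1=G4 downbeat P8
bar 5: v0=G3 v1=E4 downbeat M6
bar 6: v0=F3 v1=F4 downbeat P8
  -> R1 @ bar 4 tick 0 v(0, 1): F3/F4 P8 -> G3/G4 P8 similar
  -> R1 @ bar 6 tick 0 v(0, 1): G3/G4 P8 -> F3/F4 P8 similar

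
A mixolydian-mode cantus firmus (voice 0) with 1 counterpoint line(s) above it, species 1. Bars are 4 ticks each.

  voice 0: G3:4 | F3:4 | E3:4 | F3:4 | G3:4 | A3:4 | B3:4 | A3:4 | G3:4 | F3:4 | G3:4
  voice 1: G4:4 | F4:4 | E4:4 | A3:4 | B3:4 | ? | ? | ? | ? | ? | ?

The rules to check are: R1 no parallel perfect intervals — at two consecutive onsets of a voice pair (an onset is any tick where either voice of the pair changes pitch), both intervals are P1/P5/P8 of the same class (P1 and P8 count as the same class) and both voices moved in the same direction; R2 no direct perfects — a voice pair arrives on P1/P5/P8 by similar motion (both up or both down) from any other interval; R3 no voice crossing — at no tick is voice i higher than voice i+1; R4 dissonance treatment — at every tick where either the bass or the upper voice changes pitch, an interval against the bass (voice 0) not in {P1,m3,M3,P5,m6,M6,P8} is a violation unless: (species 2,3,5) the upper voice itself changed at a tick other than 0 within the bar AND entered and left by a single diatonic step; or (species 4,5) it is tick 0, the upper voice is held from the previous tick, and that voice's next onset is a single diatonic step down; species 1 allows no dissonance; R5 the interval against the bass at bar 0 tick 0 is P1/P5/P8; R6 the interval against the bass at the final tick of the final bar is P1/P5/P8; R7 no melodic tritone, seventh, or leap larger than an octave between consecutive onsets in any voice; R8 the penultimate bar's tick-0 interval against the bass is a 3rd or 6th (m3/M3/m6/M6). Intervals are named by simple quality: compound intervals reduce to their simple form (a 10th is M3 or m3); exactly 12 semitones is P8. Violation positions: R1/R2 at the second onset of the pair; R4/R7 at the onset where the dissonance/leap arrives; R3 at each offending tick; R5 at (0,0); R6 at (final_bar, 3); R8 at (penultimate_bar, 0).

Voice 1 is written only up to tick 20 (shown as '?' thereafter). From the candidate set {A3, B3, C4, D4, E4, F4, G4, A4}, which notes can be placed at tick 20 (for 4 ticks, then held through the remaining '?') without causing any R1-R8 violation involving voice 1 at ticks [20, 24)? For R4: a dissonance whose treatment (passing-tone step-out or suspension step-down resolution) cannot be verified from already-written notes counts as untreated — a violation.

{A3, C4}

A3: legal
B3: violates R4
C4: legal
D4: violates R4
E4: violates R2
F4: violates R7
G4: violates R4
A4: violates R2,R7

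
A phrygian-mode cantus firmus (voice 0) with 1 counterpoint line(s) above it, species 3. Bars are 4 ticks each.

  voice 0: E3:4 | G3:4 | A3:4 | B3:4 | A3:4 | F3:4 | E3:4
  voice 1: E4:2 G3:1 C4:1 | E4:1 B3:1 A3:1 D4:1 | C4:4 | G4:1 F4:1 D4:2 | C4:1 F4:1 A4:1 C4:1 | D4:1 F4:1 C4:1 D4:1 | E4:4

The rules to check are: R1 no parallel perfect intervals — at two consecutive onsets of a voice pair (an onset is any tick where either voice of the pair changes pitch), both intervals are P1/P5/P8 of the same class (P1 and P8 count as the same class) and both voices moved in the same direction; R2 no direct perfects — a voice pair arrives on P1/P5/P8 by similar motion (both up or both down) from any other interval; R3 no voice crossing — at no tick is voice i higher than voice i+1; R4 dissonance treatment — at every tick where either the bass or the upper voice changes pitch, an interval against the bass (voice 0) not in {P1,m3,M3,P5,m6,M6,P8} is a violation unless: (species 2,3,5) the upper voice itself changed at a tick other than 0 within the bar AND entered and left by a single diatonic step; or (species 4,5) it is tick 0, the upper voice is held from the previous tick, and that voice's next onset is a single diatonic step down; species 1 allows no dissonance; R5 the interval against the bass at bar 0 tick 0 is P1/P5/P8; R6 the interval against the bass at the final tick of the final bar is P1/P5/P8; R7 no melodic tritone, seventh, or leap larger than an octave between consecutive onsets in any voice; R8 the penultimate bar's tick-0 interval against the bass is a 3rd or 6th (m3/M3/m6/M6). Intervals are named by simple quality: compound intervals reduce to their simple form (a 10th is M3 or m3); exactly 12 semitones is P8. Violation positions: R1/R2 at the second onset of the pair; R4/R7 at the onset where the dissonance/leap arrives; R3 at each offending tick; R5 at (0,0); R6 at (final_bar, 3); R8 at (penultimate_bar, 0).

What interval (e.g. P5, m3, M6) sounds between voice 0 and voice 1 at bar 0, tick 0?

voice 0=E3 voice 1=E4 -> P8

P8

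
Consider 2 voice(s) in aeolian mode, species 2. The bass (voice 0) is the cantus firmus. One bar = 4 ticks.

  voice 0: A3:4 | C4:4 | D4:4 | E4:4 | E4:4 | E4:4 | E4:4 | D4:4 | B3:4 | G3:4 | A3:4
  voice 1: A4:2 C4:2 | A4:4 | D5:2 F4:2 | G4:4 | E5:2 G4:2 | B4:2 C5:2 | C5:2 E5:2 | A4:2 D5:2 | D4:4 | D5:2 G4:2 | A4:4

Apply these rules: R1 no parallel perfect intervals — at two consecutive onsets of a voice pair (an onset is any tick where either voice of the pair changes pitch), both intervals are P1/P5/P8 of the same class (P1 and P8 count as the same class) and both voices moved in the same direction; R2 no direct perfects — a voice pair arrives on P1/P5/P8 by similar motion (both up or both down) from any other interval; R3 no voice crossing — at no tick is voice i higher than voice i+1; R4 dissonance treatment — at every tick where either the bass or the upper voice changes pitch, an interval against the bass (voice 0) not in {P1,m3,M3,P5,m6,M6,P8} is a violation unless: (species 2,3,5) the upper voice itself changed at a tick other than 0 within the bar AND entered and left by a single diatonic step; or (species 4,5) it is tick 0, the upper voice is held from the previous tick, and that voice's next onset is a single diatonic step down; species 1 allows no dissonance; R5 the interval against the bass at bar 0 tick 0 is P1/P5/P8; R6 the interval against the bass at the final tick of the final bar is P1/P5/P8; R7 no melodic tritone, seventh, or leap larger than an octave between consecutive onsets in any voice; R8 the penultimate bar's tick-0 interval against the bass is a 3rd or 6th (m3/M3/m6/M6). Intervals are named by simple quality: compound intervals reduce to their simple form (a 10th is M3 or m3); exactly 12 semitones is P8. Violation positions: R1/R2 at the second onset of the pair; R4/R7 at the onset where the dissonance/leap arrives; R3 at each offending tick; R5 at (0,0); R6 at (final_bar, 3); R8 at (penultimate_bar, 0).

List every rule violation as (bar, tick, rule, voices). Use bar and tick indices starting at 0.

bar 0: v0=A3 v1=A4 downbeat P8
bar 1: v0=C4 v1=A4 downbeat M6
bar 2: v0=D4 v1=D5 downbeat P8
bar 3: v0=E4 v1=G4 downbeat m3
bar 4: v0=E4 v1=E5 downbeat P8
bar 5: v0=E4 v1=B4 downbeat P5
bar 6: v0=E4 v1=C5 downbeat m6
bar 7: v0=D4 v1=A4 downbeat P5
bar 8: v0=B3 v1=D4 downbeat m3
bar 9: v0=G3 v1=D5 downbeat P5
bar 10: v0=A3 v1=A4 downbeat P8
  -> R2 @ bar 2 tick 0 v(0, 1): C4/A4 M6 -> D4/D5 P8 similar
  -> R2 @ bar 7 tick 0 v(0, 1): E4/E5 P8 -> D4/A4 P5 similar
  -> R8 @ bar 9 tick 0 v(0, 1): penult P5 not 3rd/6th
  -> R1 @ bar 10 tick 0 v(0, 1): G3/G4 P8 -> A3/A4 P8 similar

(2, 0, R2, (0, 1))
(7, 0, R2, (0, 1))
(9, 0, R8, (0, 1))
(10, 0, R1, (0, 1))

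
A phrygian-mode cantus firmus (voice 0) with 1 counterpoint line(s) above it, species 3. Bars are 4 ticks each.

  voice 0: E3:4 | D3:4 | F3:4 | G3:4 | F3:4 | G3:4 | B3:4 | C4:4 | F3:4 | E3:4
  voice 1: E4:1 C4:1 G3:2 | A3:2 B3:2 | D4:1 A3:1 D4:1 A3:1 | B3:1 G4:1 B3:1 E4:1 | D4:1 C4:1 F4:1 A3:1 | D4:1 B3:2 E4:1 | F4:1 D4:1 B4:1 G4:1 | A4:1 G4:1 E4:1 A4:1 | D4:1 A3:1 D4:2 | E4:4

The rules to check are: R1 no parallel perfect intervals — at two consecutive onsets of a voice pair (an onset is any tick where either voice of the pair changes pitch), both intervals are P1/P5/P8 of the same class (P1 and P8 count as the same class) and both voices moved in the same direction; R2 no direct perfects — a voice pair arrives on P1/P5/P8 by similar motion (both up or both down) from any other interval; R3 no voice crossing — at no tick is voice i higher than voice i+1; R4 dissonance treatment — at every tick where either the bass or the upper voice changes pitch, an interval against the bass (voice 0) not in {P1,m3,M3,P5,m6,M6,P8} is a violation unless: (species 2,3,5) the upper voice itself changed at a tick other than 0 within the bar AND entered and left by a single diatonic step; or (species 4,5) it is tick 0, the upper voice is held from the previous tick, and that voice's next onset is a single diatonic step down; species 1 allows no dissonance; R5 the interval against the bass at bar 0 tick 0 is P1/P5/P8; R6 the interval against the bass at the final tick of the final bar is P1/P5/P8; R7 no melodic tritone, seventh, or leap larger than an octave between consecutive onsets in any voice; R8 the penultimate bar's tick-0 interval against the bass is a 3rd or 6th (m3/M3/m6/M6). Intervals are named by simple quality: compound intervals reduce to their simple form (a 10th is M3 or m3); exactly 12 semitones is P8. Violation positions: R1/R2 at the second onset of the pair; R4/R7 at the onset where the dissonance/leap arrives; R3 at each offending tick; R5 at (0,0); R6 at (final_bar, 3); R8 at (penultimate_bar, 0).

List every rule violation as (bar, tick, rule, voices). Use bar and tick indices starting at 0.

(5, 0, R2, (0, 1))
(6, 0, R4, (0, 1))

bar 0: v0=E3 v1=E4 downbeat P8
bar 1: v0=D3 v1=A3 downbeat P5
bar 2: v0=F3 v1=D4 downbeat M6
bar 3: v0=G3 v1=B3 downbeat M3
bar 4: v0=F3 v1=D4 downbeat M6
bar 5: v0=G3 v1=D4 downbeat P5
bar 6: v0=B3 v1=F4 downbeat TT
bar 7: v0=C4 v1=A4 downbeat M6
bar 8: v0=F3 v1=D4 downbeat M6
bar 9: v0=E3 v1=E4 downbeat P8
  -> R2 @ bar 5 tick 0 v(0, 1): F3/A3 M3 -> G3/D4 P5 similar
  -> R4 @ bar 6 tick 0 v(0, 1): B3/F4 TT untreated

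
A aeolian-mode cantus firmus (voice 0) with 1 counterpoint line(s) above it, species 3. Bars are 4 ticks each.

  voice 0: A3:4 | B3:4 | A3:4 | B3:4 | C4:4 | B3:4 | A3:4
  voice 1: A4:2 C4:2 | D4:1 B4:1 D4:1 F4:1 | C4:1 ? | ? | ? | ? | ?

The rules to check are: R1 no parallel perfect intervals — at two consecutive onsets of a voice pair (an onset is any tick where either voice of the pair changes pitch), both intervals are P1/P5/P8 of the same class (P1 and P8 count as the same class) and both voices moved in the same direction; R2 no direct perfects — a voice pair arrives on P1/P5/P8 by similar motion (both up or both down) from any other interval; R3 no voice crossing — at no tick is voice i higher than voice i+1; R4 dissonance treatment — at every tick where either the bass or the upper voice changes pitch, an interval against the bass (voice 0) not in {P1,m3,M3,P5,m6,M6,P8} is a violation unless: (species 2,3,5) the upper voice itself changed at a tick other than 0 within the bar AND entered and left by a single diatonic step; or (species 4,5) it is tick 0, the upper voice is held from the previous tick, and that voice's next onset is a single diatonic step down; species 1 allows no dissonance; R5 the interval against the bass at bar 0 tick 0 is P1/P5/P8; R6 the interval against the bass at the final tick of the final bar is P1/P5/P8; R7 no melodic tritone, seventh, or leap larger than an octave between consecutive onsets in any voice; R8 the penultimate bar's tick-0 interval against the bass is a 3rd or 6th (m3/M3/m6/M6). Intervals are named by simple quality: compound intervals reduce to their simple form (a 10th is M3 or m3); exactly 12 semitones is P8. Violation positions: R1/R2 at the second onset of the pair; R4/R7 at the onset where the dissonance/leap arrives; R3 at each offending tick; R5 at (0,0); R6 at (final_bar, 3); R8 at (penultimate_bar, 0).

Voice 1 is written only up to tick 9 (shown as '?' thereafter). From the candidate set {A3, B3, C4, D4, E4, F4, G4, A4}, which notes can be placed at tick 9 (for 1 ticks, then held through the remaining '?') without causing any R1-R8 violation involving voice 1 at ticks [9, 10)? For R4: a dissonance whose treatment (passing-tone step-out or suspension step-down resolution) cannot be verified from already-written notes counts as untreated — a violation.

A3: legal
B3: violates R4
C4: legal
D4: violates R4
E4: legal
F4: legal
G4: violates R4
A4: legal

{A3, A4, C4, E4, F4}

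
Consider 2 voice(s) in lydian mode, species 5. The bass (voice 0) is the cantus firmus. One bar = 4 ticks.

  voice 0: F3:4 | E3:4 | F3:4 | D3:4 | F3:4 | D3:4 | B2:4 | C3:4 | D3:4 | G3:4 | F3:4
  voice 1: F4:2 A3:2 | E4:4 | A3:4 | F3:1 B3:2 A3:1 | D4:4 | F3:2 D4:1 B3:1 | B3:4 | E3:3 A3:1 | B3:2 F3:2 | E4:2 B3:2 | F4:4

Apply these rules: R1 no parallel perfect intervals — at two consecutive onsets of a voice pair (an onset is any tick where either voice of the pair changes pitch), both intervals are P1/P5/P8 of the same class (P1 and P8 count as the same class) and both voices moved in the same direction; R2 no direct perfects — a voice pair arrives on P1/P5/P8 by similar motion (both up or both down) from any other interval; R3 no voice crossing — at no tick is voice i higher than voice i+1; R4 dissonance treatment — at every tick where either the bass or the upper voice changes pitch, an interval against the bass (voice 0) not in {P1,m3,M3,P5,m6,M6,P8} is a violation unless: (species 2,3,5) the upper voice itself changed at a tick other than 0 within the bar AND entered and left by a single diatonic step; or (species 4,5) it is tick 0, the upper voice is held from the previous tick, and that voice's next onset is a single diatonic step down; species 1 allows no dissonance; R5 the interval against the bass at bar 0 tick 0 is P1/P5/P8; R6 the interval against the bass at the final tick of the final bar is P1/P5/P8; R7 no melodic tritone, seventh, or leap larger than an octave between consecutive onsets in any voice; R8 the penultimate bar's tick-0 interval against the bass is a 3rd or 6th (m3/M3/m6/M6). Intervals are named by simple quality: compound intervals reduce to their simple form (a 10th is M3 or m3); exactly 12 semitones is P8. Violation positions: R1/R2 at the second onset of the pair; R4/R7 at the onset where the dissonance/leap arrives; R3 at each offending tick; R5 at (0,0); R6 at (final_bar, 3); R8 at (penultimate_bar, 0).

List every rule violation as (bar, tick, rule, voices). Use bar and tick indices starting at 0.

bar 0: v0=F3 v1=F4 downbeat P8
bar 1: v0=E3 v1=E4 downbeat P8
bar 2: v0=F3 v1=A3 downbeat M3
bar 3: v0=D3 v1=F3 downbeat m3
bar 4: v0=F3 v1=D4 downbeat M6
bar 5: v0=D3 v1=F3 downbeat m3
bar 6: v0=B2 v1=B3 downbeat P8
bar 7: v0=C3 v1=E3 downbeat M3
bar 8: v0=D3 v1=B3 downbeat M6
bar 9: v0=G3 v1=E4 downbeat M6
bar 10: v0=F3 v1=F4 downbeat P8
  -> R7 @ bar 3 tick 1 v(1,): F3->B3 leap 6st
  -> R7 @ bar 8 tick 2 v(1,): B3->F3 leap 6st
  -> R7 @ bar 9 tick 0 v(1,): F3->E4 leap 11st
  -> R7 @ bar 10 tick 0 v(1,): B3->F4 leap 6st

(3, 1, R7, (1,))
(8, 2, R7, (1,))
(9, 0, R7, (1,))
(10, 0, R7, (1,))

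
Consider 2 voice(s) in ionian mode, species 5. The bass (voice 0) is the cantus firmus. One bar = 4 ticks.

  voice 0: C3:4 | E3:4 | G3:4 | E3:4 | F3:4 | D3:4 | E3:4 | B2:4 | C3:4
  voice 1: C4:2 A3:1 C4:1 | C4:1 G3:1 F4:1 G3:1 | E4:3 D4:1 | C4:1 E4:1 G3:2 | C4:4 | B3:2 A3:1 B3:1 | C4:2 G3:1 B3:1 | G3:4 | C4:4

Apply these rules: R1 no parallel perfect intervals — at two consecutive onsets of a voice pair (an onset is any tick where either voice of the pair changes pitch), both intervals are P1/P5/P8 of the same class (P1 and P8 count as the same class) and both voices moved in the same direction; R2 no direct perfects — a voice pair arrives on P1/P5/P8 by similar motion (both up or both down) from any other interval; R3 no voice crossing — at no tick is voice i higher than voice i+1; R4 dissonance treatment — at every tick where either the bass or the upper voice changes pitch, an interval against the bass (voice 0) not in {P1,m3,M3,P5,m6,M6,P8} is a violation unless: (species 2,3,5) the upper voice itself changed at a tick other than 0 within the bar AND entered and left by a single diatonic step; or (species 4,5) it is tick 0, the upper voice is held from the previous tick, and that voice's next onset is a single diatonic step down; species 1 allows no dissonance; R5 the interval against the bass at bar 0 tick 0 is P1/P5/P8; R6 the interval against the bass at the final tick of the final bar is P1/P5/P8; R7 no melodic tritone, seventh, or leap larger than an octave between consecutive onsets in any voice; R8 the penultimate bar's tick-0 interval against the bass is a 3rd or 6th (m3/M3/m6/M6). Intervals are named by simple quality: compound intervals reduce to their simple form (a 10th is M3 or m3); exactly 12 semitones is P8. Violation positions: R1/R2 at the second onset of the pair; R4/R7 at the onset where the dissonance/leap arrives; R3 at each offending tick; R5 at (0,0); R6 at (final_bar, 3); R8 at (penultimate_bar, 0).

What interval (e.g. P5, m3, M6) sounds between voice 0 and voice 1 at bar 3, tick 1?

voice 0=E3 voice 1=E4 -> P8

P8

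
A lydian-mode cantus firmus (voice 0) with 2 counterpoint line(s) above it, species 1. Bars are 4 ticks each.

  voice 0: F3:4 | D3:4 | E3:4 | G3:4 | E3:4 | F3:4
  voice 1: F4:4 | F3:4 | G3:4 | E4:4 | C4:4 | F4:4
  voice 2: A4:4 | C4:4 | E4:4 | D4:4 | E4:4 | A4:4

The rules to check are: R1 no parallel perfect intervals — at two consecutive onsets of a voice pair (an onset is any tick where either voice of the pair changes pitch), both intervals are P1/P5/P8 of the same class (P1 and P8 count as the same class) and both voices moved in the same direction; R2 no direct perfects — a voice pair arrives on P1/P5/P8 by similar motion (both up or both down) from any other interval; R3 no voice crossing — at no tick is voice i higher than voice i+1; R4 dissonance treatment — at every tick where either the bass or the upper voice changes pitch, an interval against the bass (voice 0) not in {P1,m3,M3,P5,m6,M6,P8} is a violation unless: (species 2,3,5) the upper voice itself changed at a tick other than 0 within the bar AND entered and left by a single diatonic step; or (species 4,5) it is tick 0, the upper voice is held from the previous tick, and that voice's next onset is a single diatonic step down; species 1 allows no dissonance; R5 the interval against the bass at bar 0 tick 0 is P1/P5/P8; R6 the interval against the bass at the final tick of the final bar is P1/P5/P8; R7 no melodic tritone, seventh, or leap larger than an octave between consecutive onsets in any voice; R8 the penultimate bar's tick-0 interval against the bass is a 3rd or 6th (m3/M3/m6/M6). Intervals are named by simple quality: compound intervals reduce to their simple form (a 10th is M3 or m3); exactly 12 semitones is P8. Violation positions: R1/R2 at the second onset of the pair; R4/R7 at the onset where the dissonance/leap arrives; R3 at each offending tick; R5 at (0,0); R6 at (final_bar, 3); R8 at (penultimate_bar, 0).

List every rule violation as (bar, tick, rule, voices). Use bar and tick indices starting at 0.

bar 0: v0=F3 v1=F4 v2=A4 downbeat M3
bar 1: v0=D3 v1=F3 v2=C4 downbeat m7
bar 2: v0=E3 v1=G3 v2=E4 downbeat P8
bar 3: v0=G3 v1=E4 v2=D4 downbeat P5
bar 4: v0=E3 v1=C4 v2=E4 downbeat P8
bar 5: v0=F3 v1=F4 v2=A4 downbeat M3
  -> R5 @ bar 0 tick 0 v(0, 2): opens on M3
  -> R2 @ bar 1 tick 0 v(1, 2): F4/A4 M3 -> F3/C4 P5 similar
  -> R4 @ bar 1 tick 0 v(0, 2): D3/C4 m7 untreated
  -> R2 @ bar 2 tick 0 v(0, 2): D3/C4 m7 -> E3/E4 P8 similar
  -> R3 @ bar 3 tick 0 v(1, 2): E4 above D4
  -> R3 @ bar 3 tick 1 v(1, 2): E4 above D4
  -> R3 @ bar 3 tick 2 v(1, 2): E4 above D4
  -> R3 @ bar 3 tick 3 v(1, 2): E4 above D4
  -> R8 @ bar 4 tick 0 v(0, 2): penult P8 not 3rd/6th
  -> R2 @ bar 5 tick 0 v(0, 1): E3/C4 m6 -> F3/F4 P8 similar
  -> R6 @ bar 5 tick 3 v(0, 2): closes on M3

(0, 0, R5, (0, 2))
(1, 0, R2, (1, 2))
(1, 0, R4, (0, 2))
(2, 0, R2, (0, 2))
(3, 0, R3, (1, 2))
(3, 1, R3, (1, 2))
(3, 2, R3, (1, 2))
(3, 3, R3, (1, 2))
(4, 0, R8, (0, 2))
(5, 0, R2, (0, 1))
(5, 3, R6, (0, 2))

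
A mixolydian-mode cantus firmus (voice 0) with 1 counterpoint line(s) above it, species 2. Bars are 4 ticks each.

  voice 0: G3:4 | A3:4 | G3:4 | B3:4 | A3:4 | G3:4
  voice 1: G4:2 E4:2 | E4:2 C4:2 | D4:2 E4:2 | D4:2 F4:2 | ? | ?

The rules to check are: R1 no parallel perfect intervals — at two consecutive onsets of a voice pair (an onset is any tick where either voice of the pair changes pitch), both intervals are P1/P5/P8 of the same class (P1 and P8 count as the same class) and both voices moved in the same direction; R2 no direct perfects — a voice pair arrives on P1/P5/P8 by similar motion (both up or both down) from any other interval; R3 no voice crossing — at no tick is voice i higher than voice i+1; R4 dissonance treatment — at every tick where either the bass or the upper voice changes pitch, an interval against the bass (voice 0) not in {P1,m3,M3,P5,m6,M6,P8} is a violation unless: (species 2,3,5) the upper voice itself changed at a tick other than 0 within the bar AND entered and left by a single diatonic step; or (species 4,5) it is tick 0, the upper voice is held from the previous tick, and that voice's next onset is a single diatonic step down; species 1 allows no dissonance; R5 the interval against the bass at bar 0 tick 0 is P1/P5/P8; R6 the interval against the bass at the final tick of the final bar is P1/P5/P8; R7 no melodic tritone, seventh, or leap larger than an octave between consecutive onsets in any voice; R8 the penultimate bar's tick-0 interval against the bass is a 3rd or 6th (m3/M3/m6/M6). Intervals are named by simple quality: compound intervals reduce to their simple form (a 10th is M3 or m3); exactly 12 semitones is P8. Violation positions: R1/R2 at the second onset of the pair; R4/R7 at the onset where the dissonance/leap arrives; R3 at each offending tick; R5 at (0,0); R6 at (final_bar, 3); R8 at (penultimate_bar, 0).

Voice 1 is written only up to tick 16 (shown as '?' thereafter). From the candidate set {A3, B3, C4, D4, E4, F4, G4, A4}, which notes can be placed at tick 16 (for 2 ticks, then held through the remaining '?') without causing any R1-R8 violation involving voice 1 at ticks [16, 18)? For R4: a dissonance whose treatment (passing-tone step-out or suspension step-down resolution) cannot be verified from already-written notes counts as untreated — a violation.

{C4, F4}

A3: violates R2,R8
B3: violates R4,R7,R8
C4: legal
D4: violates R4,R8
E4: violates R2,R8
F4: legal
G4: violates R4,R8
A4: violates R8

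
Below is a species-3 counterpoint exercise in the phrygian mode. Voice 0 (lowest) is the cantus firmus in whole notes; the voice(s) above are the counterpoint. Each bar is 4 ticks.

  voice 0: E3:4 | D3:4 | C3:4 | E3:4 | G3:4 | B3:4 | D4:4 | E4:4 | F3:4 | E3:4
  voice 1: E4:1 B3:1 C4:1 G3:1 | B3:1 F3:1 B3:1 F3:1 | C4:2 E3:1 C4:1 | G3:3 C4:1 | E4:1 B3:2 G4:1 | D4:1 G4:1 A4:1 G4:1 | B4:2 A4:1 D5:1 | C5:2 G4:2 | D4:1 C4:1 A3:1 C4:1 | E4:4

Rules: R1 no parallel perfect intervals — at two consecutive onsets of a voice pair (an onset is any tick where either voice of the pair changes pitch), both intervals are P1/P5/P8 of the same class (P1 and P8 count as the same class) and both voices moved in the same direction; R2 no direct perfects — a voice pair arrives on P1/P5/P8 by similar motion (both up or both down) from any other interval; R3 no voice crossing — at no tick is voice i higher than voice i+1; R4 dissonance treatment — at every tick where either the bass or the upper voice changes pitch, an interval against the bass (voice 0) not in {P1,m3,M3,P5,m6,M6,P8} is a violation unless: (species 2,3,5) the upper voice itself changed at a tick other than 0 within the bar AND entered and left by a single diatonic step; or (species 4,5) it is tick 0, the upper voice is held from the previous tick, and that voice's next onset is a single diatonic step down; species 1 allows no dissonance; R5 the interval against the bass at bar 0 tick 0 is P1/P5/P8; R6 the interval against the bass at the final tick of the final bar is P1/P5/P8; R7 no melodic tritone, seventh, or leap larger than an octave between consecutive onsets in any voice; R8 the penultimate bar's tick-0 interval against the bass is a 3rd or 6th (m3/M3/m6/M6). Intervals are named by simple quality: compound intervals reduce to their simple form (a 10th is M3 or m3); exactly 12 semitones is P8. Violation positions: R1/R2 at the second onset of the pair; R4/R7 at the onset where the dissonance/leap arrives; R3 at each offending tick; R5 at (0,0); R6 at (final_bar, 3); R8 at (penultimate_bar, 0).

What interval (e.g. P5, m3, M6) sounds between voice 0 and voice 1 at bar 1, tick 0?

M6

voice 0=D3 voice 1=B3 -> M6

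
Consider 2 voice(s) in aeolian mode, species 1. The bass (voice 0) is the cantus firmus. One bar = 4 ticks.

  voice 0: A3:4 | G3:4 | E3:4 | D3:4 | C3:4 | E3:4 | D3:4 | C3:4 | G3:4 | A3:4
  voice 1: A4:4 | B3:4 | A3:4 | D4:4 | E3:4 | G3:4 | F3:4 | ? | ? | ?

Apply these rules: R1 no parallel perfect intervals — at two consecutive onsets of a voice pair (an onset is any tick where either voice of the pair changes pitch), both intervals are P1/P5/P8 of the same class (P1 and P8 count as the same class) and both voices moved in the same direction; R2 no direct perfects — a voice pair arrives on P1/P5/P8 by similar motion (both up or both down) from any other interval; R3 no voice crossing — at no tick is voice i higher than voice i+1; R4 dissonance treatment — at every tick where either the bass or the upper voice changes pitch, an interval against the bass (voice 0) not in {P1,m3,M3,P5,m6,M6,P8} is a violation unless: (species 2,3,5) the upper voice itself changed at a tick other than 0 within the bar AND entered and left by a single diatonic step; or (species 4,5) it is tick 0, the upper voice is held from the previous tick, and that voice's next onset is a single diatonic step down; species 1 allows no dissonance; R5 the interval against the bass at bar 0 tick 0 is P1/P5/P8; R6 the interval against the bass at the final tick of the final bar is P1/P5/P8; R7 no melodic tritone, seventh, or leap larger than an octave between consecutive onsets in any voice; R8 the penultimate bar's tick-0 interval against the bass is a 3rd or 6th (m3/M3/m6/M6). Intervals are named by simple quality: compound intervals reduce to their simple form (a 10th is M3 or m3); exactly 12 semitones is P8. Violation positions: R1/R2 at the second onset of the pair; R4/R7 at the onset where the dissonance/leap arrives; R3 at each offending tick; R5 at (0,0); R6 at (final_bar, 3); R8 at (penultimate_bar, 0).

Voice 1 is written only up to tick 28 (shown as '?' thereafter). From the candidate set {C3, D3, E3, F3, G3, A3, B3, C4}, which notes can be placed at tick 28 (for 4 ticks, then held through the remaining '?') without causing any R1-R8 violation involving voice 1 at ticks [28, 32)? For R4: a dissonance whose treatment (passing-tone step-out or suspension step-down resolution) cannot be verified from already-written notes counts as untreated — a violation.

C3: violates R2
D3: violates R4
E3: legal
F3: violates R4
G3: legal
A3: legal
B3: violates R4,R7
C4: legal

{A3, C4, E3, G3}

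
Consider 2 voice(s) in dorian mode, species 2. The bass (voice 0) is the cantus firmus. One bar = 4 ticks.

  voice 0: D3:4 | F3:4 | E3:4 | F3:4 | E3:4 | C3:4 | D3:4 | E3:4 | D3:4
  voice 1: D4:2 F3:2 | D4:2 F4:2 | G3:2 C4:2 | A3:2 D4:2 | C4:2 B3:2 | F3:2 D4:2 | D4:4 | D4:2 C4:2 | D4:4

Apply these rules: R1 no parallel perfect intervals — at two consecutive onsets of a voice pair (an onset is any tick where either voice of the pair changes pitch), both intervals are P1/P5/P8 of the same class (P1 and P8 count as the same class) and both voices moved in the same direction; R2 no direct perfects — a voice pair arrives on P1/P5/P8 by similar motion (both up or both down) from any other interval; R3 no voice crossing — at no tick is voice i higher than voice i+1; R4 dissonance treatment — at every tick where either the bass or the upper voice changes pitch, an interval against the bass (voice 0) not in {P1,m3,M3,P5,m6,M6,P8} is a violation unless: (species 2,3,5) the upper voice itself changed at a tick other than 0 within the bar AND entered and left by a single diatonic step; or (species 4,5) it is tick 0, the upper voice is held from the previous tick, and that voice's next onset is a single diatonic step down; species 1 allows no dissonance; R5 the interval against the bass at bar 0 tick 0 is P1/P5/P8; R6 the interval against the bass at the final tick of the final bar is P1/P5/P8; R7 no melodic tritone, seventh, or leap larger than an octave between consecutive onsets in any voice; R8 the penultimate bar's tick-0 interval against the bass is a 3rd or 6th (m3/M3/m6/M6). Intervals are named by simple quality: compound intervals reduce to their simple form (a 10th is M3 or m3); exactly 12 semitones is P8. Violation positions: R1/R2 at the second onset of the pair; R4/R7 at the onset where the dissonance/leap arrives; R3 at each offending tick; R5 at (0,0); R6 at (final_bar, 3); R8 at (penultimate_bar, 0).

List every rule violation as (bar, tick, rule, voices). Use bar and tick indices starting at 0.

bar 0: v0=D3 v1=D4 downbeat P8
bar 1: v0=F3 v1=D4 downbeat M6
bar 2: v0=E3 v1=G3 downbeat m3
bar 3: v0=F3 v1=A3 downbeat M3
bar 4: v0=E3 v1=C4 downbeat m6
bar 5: v0=C3 v1=F3 downbeat P4
bar 6: v0=D3 v1=D4 downbeat P8
bar 7: v0=E3 v1=D4 downbeat m7
bar 8: v0=D3 v1=D4 downbeat P8
  -> R7 @ bar 2 tick 0 v(1,): F4->G3 leap 10st
  -> R4 @ bar 5 tick 0 v(0, 1): C3/F3 P4 untreated
  -> R7 @ bar 5 tick 0 v(1,): B3->F3 leap 6st
  -> R4 @ bar 5 tick 2 v(0, 1): C3/D4 M2 untreated
  -> R4 @ bar 7 tick 0 v(0, 1): E3/D4 m7 untreated
  -> R8 @ bar 7 tick 0 v(0, 1): penult m7 not 3rd/6th

(2, 0, R7, (1,))
(5, 0, R4, (0, 1))
(5, 0, R7, (1,))
(5, 2, R4, (0, 1))
(7, 0, R4, (0, 1))
(7, 0, R8, (0, 1))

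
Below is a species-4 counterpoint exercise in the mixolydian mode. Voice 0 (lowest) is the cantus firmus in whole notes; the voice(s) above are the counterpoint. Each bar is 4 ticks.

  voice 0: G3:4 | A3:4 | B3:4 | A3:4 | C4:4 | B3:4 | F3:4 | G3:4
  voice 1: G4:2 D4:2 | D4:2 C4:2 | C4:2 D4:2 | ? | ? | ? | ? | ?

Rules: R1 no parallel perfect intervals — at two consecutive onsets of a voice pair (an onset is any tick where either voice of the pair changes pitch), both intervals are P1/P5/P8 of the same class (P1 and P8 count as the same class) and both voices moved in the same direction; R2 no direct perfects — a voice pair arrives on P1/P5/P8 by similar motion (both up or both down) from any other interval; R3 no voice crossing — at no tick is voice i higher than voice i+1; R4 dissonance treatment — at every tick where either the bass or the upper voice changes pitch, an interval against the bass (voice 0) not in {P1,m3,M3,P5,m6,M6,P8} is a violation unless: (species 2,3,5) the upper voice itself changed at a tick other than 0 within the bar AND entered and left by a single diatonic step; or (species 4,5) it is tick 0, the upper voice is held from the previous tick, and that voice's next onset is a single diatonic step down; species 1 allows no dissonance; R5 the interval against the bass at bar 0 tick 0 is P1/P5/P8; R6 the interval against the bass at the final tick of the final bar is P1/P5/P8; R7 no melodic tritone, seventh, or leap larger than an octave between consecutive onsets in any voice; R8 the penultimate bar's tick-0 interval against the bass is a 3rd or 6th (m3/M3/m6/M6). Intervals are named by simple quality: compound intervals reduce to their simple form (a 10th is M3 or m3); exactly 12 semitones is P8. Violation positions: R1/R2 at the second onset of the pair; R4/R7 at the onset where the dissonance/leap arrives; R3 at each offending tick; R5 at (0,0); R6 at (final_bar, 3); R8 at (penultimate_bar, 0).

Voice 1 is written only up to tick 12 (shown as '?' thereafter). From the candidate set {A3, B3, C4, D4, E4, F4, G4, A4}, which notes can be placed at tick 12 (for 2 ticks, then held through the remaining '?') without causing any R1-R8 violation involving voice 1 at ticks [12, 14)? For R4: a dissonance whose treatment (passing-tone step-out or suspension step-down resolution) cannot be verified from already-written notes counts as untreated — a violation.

A3: violates R2
B3: violates R4
C4: legal
D4: violates R4
E4: legal
F4: legal
G4: violates R4
A4: legal

{A4, C4, E4, F4}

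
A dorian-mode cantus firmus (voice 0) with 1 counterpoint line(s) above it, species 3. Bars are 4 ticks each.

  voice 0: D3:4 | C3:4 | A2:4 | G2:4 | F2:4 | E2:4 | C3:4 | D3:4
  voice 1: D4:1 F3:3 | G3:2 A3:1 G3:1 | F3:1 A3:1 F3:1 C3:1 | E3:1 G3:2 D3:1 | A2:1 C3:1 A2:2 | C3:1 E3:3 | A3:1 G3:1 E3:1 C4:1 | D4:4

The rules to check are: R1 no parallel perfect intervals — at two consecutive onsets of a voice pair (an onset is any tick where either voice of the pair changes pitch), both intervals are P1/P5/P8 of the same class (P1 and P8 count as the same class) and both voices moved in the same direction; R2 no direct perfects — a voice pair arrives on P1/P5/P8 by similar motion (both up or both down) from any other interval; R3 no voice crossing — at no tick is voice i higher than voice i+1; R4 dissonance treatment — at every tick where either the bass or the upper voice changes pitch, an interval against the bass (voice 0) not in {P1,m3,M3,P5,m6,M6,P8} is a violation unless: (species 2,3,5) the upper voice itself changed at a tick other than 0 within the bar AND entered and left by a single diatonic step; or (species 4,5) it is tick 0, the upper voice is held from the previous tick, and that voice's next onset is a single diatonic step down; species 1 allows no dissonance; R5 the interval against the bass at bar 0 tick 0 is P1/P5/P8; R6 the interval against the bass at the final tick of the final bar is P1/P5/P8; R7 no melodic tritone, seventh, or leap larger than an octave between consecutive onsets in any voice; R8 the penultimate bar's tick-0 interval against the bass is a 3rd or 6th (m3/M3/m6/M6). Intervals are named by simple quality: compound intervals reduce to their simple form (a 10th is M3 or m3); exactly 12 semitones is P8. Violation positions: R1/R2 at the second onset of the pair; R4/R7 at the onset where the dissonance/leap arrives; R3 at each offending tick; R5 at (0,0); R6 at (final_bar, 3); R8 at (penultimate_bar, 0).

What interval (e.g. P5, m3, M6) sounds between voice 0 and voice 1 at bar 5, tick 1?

P8

voice 0=E2 voice 1=E3 -> P8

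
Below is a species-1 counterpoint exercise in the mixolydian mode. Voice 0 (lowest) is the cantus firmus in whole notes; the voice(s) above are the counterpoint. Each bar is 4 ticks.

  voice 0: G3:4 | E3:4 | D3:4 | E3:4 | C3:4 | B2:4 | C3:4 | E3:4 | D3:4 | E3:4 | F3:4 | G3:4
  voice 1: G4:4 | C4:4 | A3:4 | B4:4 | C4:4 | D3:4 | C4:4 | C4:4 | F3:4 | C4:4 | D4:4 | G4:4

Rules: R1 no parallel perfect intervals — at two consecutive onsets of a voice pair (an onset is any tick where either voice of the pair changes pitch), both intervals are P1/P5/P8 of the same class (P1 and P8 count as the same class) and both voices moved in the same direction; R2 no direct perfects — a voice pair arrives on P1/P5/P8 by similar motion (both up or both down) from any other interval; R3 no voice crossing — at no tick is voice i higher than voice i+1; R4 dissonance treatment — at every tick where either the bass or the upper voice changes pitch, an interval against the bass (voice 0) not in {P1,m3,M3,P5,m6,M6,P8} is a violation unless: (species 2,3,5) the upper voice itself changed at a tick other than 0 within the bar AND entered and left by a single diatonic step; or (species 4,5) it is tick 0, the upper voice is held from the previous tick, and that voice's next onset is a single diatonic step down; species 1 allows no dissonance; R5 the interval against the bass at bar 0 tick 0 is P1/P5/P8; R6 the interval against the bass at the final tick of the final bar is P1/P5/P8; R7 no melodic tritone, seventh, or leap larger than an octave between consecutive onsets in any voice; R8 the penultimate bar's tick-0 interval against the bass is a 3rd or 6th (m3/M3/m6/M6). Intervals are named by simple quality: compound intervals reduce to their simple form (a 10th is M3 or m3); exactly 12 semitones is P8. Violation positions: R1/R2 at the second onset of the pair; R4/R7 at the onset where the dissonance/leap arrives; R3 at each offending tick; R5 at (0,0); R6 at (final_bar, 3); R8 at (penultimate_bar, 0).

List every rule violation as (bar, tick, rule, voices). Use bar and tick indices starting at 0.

(2, 0, R2, (0, 1))
(3, 0, R1, (0, 1))
(3, 0, R7, (1,))
(4, 0, R2, (0, 1))
(4, 0, R7, (1,))
(5, 0, R7, (1,))
(6, 0, R2, (0, 1))
(6, 0, R7, (1,))
(11, 0, R2, (0, 1))

bar 0: v0=G3 v1=G4 downbeat P8
bar 1: v0=E3 v1=C4 downbeat m6
bar 2: v0=D3 v1=A3 downbeat P5
bar 3: v0=E3 v1=B4 downbeat P5
bar 4: v0=C3 v1=C4 downbeat P8
bar 5: v0=B2 v1=D3 downbeat m3
bar 6: v0=C3 v1=C4 downbeat P8
bar 7: v0=E3 v1=C4 downbeat m6
bar 8: v0=D3 v1=F3 downbeat m3
bar 9: v0=E3 v1=C4 downbeat m6
bar 10: v0=F3 v1=D4 downbeat M6
bar 11: v0=G3 v1=G4 downbeat P8
  -> R2 @ bar 2 tick 0 v(0, 1): E3/C4 m6 -> D3/A3 P5 similar
  -> R1 @ bar 3 tick 0 v(0, 1): D3/A3 P5 -> E3/B4 P5 similar
  -> R7 @ bar 3 tick 0 v(1,): A3->B4 leap 14st
  -> R2 @ bar 4 tick 0 v(0, 1): E3/B4 P5 -> C3/C4 P8 similar
  -> R7 @ bar 4 tick 0 v(1,): B4->C4 leap 11st
  -> R7 @ bar 5 tick 0 v(1,): C4->D3 leap 10st
  -> R2 @ bar 6 tick 0 v(0, 1): B2/D3 m3 -> C3/C4 P8 similar
  -> R7 @ bar 6 tick 0 v(1,): D3->C4 leap 10st
  -> R2 @ bar 11 tick 0 v(0, 1): F3/D4 M6 -> G3/G4 P8 similar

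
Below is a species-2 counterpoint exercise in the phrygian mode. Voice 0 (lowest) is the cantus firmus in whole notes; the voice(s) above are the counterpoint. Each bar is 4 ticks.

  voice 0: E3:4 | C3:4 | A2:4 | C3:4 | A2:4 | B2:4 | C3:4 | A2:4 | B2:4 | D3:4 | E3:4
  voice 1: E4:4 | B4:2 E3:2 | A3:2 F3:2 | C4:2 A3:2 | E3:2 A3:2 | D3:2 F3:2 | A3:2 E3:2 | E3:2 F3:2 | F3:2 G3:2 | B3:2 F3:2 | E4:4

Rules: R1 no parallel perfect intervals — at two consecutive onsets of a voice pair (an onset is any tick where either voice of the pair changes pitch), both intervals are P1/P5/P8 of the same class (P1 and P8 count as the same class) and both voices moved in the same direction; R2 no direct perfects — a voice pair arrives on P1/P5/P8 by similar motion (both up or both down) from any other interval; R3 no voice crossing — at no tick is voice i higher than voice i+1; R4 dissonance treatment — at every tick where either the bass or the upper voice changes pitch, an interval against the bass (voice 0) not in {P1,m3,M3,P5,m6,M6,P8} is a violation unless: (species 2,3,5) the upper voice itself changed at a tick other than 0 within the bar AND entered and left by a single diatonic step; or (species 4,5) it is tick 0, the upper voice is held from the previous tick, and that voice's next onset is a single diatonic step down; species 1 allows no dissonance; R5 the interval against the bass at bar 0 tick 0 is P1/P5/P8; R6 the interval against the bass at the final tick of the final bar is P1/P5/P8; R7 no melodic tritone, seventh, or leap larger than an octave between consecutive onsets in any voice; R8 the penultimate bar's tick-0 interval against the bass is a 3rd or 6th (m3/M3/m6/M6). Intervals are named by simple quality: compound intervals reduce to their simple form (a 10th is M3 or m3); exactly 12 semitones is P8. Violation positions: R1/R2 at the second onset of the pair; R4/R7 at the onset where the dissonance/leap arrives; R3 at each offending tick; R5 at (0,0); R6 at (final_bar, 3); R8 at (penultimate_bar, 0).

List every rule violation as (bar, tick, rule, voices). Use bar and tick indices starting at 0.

bar 0: v0=E3 v1=E4 downbeat P8
bar 1: v0=C3 v1=B4 downbeat M7
bar 2: v0=A2 v1=A3 downbeat P8
bar 3: v0=C3 v1=C4 downbeat P8
bar 4: v0=A2 v1=E3 downbeat P5
bar 5: v0=B2 v1=D3 downbeat m3
bar 6: v0=C3 v1=A3 downbeat M6
bar 7: v0=A2 v1=E3 downbeat P5
bar 8: v0=B2 v1=F3 downbeat TT
bar 9: v0=D3 v1=B3 downbeat M6
bar 10: v0=E3 v1=E4 downbeat P8
  -> R4 @ bar 1 tick 0 v(0, 1): C3/B4 M7 untreated
  -> R7 @ bar 1 tick 2 v(1,): B4->E3 leap 19st
  -> R2 @ bar 3 tick 0 v(0, 1): A2/F3 m6 -> C3/C4 P8 similar
  -> R2 @ bar 4 tick 0 v(0, 1): C3/A3 M6 -> A2/E3 P5 similar
  -> R4 @ bar 5 tick 2 v(0, 1): B2/F3 TT untreated
  -> R4 @ bar 8 tick 0 v(0, 1): B2/F3 TT untreated
  -> R7 @ bar 9 tick 2 v(1,): B3->F3 leap 6st
  -> R2 @ bar 10 tick 0 v(0, 1): D3/F3 m3 -> E3/E4 P8 similar
  -> R7 @ bar 10 tick 0 v(1,): F3->E4 leap 11st

(1, 0, R4, (0, 1))
(1, 2, R7, (1,))
(3, 0, R2, (0, 1))
(4, 0, R2, (0, 1))
(5, 2, R4, (0, 1))
(8, 0, R4, (0, 1))
(9, 2, R7, (1,))
(10, 0, R2, (0, 1))
(10, 0, R7, (1,))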